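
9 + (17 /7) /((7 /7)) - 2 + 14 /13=956 /91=10.51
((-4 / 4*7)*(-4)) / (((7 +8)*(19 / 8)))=0.79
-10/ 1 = -10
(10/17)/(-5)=-2/17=-0.12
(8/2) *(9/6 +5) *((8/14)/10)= 52/35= 1.49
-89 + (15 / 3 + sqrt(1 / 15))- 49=-133 + sqrt(15) / 15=-132.74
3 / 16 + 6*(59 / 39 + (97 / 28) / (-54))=116357 / 13104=8.88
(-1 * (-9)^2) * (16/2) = -648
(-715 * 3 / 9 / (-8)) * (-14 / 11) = -455 / 12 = -37.92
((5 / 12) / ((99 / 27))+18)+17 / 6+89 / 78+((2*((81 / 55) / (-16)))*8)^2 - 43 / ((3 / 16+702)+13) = 130661534363 / 5399951700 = 24.20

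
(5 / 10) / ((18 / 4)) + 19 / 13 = 184 / 117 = 1.57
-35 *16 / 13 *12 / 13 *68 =-456960 / 169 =-2703.91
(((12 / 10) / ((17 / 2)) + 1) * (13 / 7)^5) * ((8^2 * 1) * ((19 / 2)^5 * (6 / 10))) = 535066487536074 / 7142975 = 74908072.27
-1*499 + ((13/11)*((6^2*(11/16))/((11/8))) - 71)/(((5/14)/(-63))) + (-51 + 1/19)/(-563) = 4867284513/588335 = 8272.98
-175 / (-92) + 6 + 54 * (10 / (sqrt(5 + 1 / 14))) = 727 / 92 + 540 * sqrt(994) / 71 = 247.69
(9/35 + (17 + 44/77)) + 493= 17879/35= 510.83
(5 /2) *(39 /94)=195 /188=1.04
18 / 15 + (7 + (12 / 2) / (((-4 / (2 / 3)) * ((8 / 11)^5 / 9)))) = -5903807 / 163840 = -36.03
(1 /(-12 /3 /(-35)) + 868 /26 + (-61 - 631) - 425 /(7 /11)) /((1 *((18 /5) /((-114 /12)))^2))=-4328850275 /471744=-9176.27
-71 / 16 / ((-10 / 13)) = 923 / 160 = 5.77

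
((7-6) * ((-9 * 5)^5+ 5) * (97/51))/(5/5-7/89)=-796515629980/2091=-380925695.83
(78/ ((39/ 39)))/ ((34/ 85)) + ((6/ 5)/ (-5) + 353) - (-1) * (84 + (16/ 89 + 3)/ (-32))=44974237/ 71200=631.66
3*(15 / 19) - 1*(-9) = 216 / 19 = 11.37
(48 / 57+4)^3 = 113.53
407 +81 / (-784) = 319007 / 784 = 406.90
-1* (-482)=482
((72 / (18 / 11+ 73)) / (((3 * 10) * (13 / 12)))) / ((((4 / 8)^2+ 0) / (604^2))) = 2311474176 / 53365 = 43314.42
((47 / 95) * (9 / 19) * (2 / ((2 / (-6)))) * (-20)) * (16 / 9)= 18048 / 361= 49.99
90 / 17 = 5.29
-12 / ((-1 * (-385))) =-0.03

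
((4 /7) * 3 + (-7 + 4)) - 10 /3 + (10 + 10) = 323 /21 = 15.38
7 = 7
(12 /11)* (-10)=-120 /11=-10.91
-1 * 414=-414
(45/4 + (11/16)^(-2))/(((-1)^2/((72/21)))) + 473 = 439445/847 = 518.83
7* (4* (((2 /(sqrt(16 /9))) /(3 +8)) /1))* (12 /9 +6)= 28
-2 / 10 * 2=-2 / 5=-0.40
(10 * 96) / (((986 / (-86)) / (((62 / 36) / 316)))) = -53320 / 116841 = -0.46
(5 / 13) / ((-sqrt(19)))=-5 * sqrt(19) / 247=-0.09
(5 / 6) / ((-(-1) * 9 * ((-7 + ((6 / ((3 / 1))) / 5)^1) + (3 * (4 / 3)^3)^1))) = 25 / 138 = 0.18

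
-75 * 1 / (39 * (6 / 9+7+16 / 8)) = -75 / 377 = -0.20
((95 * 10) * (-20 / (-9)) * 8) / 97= 152000 / 873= 174.11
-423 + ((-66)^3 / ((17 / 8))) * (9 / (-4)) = 5167737 / 17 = 303984.53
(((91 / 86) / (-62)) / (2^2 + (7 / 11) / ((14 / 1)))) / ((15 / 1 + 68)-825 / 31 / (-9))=-429 / 8740868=-0.00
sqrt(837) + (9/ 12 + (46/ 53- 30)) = -6017/ 212 + 3 * sqrt(93) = 0.55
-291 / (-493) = 291 / 493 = 0.59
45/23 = 1.96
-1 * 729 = -729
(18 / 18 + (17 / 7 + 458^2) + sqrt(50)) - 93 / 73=209773.23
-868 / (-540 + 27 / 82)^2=-0.00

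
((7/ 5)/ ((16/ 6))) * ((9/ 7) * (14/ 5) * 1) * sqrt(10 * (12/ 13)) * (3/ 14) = 81 * sqrt(390)/ 1300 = 1.23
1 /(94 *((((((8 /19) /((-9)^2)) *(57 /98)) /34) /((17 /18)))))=42483 /376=112.99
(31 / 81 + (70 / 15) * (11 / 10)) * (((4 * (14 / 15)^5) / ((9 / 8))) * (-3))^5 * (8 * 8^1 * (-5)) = 215880754037924313244861442909669181882368 / 4970187455316355526447296142578125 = 43435133.18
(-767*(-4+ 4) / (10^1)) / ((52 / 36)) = 0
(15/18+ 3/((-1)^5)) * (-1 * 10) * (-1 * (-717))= 15535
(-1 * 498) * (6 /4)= -747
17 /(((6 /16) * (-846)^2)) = 0.00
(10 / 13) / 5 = 2 / 13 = 0.15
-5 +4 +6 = 5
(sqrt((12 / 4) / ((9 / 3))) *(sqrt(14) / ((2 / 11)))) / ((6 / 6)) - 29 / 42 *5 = -145 / 42 + 11 *sqrt(14) / 2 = 17.13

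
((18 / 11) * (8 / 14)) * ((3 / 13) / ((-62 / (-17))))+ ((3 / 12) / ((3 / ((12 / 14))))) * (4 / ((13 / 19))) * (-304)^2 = 1197528364 / 31031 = 38591.36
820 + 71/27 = 22211/27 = 822.63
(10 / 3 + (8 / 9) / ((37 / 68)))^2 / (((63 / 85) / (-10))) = -2325358600 / 6986007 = -332.86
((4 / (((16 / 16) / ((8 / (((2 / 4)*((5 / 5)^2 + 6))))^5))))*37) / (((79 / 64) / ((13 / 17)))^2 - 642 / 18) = -322277166022656 / 1153918551947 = -279.29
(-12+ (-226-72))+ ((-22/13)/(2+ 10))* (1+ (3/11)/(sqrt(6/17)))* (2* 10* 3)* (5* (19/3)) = -22540/39-475* sqrt(102)/39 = -700.96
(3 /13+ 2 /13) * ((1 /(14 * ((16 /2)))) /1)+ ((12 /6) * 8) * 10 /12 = 58255 /4368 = 13.34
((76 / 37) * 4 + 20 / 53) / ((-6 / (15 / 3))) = -42130 / 5883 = -7.16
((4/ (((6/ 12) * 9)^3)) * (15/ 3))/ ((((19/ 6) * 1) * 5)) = 64/ 4617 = 0.01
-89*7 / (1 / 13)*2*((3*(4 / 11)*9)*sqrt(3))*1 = -1749384*sqrt(3) / 11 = -275456.54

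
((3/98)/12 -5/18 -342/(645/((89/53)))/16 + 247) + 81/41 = 204916076611/824131980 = 248.64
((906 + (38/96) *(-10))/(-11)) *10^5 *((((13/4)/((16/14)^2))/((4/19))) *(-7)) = 5731640403125/8448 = 678461221.96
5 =5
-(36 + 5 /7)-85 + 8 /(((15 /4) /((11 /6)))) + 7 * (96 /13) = -270724 /4095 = -66.11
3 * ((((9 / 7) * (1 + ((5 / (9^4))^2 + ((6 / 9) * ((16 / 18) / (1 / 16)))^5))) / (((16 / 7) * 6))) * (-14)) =-11545022755259 / 38263752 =-301722.18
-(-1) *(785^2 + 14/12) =3697357/6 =616226.17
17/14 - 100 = -1383/14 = -98.79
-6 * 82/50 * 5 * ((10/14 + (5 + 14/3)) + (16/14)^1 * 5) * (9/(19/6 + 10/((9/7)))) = -4489992/6895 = -651.20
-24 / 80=-3 / 10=-0.30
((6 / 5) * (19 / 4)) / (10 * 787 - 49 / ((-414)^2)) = 4884786 / 6744432355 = 0.00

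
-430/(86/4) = -20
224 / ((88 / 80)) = 2240 / 11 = 203.64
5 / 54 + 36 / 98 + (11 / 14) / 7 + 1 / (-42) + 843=843.55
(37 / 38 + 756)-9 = 28423 / 38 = 747.97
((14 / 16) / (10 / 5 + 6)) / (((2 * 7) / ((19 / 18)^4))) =130321 / 13436928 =0.01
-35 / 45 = -7 / 9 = -0.78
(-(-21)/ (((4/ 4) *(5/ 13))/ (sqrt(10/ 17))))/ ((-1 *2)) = -273 *sqrt(170)/ 170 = -20.94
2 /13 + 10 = 132 /13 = 10.15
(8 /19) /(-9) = -0.05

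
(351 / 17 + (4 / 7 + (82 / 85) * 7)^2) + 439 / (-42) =63.84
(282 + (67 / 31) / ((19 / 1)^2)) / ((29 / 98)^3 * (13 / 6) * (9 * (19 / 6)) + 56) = 11881340509472 / 2426780559381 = 4.90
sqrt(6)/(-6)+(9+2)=11 - sqrt(6)/6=10.59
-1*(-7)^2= -49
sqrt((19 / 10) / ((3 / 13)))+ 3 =sqrt(7410) / 30+ 3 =5.87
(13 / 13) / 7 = 1 / 7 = 0.14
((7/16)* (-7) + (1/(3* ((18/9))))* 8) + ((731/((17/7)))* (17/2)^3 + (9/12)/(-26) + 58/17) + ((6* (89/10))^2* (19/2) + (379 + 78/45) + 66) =56325783469/265200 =212389.83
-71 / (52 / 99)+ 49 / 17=-116945 / 884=-132.29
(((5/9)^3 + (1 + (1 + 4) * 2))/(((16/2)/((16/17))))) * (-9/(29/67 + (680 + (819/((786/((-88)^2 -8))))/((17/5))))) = -142959776/36877246083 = -0.00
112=112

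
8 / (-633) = -8 / 633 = -0.01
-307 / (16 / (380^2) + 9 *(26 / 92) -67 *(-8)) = -127451050 / 223576371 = -0.57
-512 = -512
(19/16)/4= 19/64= 0.30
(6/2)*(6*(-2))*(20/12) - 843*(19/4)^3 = -5785977/64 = -90405.89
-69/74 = -0.93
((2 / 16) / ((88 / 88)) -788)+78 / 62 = -195081 / 248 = -786.62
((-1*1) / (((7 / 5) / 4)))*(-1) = 20 / 7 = 2.86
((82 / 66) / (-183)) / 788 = -41 / 4758732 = -0.00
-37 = -37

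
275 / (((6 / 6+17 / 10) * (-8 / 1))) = -1375 / 108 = -12.73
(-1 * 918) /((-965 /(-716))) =-657288 /965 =-681.13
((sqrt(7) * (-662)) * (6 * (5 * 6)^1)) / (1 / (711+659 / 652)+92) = -3426.77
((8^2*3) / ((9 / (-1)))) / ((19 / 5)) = -320 / 57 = -5.61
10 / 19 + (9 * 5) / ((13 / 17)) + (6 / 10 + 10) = 86416 / 1235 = 69.97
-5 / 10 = -1 / 2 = -0.50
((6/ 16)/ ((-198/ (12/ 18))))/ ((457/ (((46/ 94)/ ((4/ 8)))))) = -23/ 8505684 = -0.00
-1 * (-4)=4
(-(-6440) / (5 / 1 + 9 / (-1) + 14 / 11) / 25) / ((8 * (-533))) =1771 / 79950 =0.02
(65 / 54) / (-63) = -65 / 3402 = -0.02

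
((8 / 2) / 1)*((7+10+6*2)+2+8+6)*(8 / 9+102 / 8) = 2455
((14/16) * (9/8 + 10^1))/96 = 623/6144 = 0.10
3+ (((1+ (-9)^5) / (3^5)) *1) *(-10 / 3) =812.99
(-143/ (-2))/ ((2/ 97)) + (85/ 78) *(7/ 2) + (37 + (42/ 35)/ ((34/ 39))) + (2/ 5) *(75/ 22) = 128039708/ 36465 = 3511.30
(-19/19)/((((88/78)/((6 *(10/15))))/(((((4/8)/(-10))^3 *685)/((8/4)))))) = 5343/35200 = 0.15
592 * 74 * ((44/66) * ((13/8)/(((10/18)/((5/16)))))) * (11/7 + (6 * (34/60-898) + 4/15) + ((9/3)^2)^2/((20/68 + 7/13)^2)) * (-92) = 66630828760639/5152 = 12933002476.83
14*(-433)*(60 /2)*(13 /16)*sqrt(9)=-1773135 /4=-443283.75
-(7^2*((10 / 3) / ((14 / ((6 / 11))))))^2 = -4900 / 121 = -40.50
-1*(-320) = 320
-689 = -689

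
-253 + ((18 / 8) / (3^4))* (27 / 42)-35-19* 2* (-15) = 282.02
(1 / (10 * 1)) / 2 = 1 / 20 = 0.05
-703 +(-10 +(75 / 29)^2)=-594008 / 841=-706.31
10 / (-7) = -10 / 7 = -1.43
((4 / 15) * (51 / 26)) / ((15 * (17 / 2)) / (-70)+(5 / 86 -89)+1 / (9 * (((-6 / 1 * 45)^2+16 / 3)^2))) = -489560671705504 / 84947614369114575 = -0.01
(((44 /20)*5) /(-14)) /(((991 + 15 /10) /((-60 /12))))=11 /2779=0.00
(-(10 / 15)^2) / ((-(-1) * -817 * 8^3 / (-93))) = -31 / 313728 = -0.00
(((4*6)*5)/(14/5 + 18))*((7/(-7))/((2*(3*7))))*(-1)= 25/182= 0.14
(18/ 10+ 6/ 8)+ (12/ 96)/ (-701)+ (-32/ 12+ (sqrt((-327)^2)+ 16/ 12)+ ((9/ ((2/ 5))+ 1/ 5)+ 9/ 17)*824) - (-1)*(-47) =19422.25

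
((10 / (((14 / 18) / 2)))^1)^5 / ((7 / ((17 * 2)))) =6424531200000 / 117649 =54607614.17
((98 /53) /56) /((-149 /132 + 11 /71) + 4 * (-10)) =-16401 /20352371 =-0.00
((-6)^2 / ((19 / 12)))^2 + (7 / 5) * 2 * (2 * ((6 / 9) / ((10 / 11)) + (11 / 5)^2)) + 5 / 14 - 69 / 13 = 543.22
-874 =-874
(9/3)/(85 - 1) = 1/28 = 0.04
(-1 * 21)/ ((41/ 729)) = -15309/ 41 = -373.39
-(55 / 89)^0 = -1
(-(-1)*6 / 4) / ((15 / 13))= 13 / 10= 1.30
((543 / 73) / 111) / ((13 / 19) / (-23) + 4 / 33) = 2610201 / 3562619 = 0.73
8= 8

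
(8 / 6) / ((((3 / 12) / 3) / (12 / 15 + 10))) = 864 / 5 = 172.80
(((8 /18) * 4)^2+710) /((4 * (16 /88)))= 317713 /324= 980.60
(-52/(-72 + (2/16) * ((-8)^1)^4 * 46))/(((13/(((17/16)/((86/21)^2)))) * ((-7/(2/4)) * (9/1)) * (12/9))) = 0.00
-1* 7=-7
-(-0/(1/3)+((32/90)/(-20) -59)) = 13279/225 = 59.02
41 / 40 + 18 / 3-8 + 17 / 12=53 / 120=0.44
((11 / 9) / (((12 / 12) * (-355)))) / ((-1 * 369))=0.00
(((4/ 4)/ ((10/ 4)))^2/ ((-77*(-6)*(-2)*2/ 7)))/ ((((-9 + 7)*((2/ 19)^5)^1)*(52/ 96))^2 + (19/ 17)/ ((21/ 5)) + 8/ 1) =-2188790654034957/ 29853081269879646350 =-0.00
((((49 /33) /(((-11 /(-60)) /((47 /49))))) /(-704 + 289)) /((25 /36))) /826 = -3384 /103693975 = -0.00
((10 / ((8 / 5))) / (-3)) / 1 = -25 / 12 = -2.08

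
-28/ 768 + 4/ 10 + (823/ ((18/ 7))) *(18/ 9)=1844567/ 2880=640.47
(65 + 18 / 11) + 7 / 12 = 8873 / 132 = 67.22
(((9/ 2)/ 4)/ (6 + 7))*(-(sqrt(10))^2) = -45/ 52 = -0.87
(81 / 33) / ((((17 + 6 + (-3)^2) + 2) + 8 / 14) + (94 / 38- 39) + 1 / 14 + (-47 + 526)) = 7182 / 1396043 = 0.01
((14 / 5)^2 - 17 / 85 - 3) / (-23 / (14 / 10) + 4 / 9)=-7308 / 25175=-0.29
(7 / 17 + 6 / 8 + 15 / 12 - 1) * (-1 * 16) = -384 / 17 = -22.59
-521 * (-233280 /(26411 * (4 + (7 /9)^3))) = 1029.37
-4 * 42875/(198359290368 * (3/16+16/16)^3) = -1372000/2657317134051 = -0.00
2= 2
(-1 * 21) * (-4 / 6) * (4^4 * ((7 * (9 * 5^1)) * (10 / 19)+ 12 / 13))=147581952 / 247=597497.78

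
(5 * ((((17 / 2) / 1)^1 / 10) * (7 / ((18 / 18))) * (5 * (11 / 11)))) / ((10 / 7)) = 833 / 8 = 104.12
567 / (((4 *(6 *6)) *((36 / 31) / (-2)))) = -217 / 32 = -6.78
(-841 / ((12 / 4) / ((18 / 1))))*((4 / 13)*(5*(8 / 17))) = -807360 / 221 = -3653.21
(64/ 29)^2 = 4096/ 841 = 4.87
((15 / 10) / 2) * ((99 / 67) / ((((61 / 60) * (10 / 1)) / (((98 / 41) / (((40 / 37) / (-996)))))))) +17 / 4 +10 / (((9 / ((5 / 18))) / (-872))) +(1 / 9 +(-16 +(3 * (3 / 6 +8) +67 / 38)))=-2545604613821 / 5157712260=-493.55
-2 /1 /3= -2 /3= -0.67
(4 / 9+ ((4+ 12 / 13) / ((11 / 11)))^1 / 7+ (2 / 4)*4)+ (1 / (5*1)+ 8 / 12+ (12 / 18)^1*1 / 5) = 4.15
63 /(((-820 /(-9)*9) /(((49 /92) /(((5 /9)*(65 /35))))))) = 194481 /4903600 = 0.04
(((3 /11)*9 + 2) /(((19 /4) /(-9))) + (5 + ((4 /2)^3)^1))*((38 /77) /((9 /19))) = 36214 /7623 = 4.75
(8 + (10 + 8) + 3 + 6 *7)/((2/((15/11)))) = 1065/22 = 48.41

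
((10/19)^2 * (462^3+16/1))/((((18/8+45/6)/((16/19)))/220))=138844490752000/267501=519042884.89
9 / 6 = 3 / 2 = 1.50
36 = 36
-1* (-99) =99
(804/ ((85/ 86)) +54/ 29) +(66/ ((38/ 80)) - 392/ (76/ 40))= 35030354/ 46835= 747.95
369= 369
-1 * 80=-80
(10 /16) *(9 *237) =10665 /8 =1333.12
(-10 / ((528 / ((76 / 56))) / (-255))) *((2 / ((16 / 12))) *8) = 24225 / 308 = 78.65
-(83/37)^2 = -6889/1369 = -5.03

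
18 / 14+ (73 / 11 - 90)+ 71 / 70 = -8917 / 110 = -81.06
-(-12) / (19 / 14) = 168 / 19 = 8.84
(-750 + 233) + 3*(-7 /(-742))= -54799 /106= -516.97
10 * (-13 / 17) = -130 / 17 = -7.65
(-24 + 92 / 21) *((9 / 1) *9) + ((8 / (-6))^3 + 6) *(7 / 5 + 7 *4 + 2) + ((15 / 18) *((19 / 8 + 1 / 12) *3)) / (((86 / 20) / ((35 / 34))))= -16288406573 / 11052720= -1473.70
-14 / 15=-0.93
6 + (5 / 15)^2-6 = 1 / 9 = 0.11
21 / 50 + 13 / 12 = 451 / 300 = 1.50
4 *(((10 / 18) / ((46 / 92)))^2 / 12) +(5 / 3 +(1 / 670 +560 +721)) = 208898203 / 162810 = 1283.08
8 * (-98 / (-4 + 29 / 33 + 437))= -12936 / 7159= -1.81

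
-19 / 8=-2.38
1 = 1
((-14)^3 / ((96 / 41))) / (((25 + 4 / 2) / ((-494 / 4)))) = 3473561 / 648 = 5360.43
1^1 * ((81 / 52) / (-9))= -9 / 52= -0.17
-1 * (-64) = 64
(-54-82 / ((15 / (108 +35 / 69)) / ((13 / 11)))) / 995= -8595932 / 11328075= -0.76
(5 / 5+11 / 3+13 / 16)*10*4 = 1315 / 6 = 219.17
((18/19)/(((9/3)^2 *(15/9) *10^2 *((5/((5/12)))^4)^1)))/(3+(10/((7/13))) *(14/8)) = 1/1165536000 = 0.00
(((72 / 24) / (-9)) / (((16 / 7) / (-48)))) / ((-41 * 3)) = -7 / 123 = -0.06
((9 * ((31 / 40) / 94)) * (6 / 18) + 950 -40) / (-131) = -3421693 / 492560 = -6.95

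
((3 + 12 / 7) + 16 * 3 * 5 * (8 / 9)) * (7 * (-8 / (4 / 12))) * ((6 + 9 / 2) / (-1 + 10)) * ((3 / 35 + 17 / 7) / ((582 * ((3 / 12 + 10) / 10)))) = -6447232 / 35793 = -180.13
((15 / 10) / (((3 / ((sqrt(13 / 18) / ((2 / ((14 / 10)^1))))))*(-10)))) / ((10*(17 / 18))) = -21*sqrt(26) / 34000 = -0.00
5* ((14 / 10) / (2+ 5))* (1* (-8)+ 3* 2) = -2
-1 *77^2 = -5929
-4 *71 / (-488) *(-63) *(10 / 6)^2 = -12425 / 122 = -101.84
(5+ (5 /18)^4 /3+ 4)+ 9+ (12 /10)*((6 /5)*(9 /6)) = 158739337 /7873200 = 20.16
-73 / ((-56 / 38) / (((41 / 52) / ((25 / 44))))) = 625537 / 9100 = 68.74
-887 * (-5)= 4435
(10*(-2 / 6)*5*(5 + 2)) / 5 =-70 / 3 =-23.33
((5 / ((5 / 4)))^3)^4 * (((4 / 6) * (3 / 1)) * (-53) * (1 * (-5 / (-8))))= -1111490560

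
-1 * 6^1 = -6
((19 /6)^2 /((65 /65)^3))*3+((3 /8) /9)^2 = 17329 /576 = 30.09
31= 31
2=2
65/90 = 13/18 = 0.72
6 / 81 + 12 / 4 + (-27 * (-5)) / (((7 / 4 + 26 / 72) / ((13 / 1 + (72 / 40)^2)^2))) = 1081686121 / 64125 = 16868.40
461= 461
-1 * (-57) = 57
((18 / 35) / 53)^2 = 324 / 3441025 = 0.00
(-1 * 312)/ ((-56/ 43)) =1677/ 7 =239.57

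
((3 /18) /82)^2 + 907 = 219552049 /242064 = 907.00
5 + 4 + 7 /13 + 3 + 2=189 /13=14.54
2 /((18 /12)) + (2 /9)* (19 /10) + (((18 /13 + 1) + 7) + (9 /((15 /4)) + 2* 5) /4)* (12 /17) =10.57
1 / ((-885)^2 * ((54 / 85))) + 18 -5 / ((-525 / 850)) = 1545146399 / 59211810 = 26.10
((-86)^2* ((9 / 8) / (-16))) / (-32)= 16641 / 1024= 16.25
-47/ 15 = -3.13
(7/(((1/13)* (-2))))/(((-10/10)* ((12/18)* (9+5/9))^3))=1791153/10176896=0.18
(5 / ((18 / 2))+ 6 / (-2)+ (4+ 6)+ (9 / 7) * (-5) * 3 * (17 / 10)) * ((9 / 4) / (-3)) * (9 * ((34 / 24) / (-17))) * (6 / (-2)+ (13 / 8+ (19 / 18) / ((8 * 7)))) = 4345693 / 225792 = 19.25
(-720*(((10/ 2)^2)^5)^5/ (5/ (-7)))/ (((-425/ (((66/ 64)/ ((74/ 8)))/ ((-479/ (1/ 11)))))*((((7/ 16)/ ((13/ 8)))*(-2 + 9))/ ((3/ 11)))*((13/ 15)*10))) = 1726618847897043451666831970214843750/ 23199407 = 74425128534407946361164830000.00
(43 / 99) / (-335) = -43 / 33165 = -0.00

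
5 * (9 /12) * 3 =45 /4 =11.25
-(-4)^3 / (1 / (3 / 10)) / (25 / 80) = 1536 / 25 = 61.44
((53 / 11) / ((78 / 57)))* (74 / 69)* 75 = 931475 / 3289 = 283.21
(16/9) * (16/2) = 128/9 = 14.22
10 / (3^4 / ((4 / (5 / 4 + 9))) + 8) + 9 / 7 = 32161 / 24143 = 1.33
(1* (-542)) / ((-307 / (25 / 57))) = 13550 / 17499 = 0.77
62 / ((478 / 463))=14353 / 239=60.05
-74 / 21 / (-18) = 37 / 189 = 0.20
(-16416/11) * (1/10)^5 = -513/34375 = -0.01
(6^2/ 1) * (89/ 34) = 1602/ 17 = 94.24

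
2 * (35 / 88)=35 / 44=0.80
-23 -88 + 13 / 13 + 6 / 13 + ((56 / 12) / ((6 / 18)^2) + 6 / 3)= -852 / 13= -65.54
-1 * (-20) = 20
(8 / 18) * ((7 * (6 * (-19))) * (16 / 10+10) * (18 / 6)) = -61712 / 5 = -12342.40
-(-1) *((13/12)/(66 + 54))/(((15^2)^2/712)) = 1157/9112500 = 0.00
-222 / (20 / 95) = -2109 / 2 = -1054.50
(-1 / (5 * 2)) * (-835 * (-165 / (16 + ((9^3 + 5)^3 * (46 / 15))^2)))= -6199875 / 661792770433639841312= -0.00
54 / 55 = 0.98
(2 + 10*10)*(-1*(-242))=24684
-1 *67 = -67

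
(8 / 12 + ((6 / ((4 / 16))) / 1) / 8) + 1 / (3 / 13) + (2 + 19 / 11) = 129 / 11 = 11.73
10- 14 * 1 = -4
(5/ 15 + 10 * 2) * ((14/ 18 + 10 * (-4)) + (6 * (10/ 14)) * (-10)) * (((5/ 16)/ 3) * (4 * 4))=-1577155/ 567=-2781.58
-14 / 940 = -7 / 470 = -0.01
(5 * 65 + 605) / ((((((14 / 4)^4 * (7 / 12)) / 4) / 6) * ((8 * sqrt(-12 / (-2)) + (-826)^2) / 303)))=1130009460480 / 9979167821791 - 649244160 * sqrt(6) / 488979223267759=0.11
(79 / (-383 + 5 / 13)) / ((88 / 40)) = -5135 / 54714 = -0.09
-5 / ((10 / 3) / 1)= -3 / 2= -1.50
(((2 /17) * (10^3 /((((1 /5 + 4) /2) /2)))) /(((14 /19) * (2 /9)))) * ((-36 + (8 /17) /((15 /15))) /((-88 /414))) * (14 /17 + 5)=160348410000 /240737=666072.98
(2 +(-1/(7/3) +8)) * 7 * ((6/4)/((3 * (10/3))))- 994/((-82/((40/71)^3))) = 50502881/4133620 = 12.22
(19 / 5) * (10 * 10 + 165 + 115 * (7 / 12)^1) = 15143 / 12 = 1261.92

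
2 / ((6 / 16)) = 16 / 3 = 5.33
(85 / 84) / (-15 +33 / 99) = -85 / 1232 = -0.07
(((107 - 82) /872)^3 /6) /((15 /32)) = 3125 /372968352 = 0.00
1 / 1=1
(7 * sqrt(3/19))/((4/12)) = 21 * sqrt(57)/19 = 8.34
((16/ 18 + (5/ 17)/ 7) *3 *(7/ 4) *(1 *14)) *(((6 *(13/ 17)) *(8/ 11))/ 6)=38.05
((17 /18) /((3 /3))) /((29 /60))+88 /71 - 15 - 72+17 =-412664 /6177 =-66.81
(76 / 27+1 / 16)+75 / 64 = 6997 / 1728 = 4.05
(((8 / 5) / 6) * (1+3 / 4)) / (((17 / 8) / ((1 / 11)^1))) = 56 / 2805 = 0.02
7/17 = 0.41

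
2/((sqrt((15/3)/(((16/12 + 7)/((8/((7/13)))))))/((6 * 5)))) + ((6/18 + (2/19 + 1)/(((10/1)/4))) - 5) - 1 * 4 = -2344/285 + 5 * sqrt(2730)/13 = 11.87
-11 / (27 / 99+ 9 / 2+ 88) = -242 / 2041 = -0.12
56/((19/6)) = 336/19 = 17.68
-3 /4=-0.75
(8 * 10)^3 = 512000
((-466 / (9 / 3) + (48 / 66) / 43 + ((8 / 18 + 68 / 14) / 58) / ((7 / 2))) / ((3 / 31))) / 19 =-29120830840 / 344804229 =-84.46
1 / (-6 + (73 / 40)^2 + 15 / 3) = 0.43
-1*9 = -9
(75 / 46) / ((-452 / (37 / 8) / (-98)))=135975 / 83168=1.63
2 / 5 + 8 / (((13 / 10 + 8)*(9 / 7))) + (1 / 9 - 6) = -20171 / 4185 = -4.82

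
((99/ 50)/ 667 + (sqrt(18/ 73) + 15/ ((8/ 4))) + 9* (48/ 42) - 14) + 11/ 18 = 3* sqrt(146)/ 73 + 9244187/ 2101050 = 4.90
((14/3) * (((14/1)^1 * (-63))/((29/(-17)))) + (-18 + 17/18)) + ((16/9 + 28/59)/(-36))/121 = 80351833501/33539022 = 2395.77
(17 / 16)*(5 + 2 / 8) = 357 / 64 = 5.58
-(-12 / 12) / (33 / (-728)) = -728 / 33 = -22.06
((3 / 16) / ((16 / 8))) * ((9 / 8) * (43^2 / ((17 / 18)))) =449307 / 2176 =206.48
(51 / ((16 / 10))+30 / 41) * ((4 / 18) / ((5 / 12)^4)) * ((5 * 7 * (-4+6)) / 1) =17248896 / 1025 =16828.19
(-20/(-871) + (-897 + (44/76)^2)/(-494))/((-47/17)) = -14359764/21598991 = -0.66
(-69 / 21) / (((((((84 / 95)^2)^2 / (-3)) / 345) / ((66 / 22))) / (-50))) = -5385922578125 / 6453888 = -834523.71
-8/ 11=-0.73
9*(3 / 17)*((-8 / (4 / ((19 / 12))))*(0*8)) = 0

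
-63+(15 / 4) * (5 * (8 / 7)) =-291 / 7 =-41.57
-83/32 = -2.59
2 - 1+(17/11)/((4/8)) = 45/11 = 4.09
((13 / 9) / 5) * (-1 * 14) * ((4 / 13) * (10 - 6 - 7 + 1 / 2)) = 28 / 9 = 3.11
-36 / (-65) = 36 / 65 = 0.55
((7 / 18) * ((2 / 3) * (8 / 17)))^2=3136 / 210681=0.01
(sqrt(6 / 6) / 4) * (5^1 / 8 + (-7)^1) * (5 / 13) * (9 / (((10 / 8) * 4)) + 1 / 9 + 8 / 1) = -6.08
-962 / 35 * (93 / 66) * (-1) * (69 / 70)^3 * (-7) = -4898397699 / 18865000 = -259.66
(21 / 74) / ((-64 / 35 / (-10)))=3675 / 2368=1.55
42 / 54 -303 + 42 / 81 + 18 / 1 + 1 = -7633 / 27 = -282.70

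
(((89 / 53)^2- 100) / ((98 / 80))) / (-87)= 74280 / 81461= 0.91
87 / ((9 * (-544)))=-29 / 1632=-0.02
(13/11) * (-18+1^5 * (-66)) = -1092/11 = -99.27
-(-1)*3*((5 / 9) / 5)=1 / 3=0.33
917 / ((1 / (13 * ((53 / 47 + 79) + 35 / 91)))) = 45109981 / 47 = 959786.83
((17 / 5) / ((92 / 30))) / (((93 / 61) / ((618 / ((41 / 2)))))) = 640866 / 29233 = 21.92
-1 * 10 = -10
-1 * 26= -26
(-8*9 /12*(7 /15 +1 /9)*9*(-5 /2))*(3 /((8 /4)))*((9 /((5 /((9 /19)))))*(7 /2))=66339 /190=349.15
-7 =-7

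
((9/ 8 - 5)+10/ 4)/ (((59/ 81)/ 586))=-261063/ 236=-1106.20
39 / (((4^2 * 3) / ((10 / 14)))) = 65 / 112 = 0.58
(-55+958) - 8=895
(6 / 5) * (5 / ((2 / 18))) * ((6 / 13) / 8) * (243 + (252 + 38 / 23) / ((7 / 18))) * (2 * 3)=35024805 / 2093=16734.26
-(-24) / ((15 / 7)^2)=392 / 75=5.23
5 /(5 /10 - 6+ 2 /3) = -30 /29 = -1.03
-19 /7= -2.71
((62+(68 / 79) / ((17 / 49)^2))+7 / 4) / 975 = 380881 / 5237700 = 0.07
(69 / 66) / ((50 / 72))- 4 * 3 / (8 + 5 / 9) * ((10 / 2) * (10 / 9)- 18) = 474 / 25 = 18.96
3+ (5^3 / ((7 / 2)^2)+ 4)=843 / 49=17.20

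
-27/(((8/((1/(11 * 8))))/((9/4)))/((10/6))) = -405/2816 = -0.14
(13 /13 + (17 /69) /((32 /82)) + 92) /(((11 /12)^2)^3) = 6430378752 /40745903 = 157.82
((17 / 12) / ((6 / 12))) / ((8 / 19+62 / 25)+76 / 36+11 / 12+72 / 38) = 48450 / 133783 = 0.36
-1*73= -73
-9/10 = -0.90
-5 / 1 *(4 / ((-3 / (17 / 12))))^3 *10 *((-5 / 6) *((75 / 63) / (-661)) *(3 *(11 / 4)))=168884375 / 40476996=4.17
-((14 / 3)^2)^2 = -38416 / 81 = -474.27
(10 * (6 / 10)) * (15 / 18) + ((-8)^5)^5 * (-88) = 3324546003940230230441989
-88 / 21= -4.19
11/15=0.73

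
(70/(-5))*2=-28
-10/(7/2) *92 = -262.86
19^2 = 361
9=9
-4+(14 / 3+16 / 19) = 86 / 57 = 1.51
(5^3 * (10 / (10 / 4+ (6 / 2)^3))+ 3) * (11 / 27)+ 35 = 53.49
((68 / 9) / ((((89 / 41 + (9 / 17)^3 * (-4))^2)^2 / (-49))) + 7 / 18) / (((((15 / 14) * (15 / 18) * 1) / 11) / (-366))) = 268021.91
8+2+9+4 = 23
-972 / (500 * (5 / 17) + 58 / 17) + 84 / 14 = -588 / 1279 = -0.46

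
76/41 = 1.85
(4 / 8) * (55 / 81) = 55 / 162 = 0.34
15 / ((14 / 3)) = 3.21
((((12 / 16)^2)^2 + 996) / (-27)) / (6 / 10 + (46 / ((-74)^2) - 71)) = 0.52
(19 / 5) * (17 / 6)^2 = 5491 / 180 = 30.51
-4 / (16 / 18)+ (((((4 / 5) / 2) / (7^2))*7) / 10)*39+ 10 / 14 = -3.56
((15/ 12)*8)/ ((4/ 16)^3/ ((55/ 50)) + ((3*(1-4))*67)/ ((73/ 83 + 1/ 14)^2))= -4298008000/ 286591285339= -0.01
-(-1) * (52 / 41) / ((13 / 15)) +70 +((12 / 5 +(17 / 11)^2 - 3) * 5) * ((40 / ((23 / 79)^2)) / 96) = 1817436325 / 15746214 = 115.42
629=629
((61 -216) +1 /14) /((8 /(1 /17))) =-1.14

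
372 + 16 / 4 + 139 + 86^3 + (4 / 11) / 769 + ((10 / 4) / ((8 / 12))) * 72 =5387038023 / 8459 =636841.00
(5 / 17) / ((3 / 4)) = 20 / 51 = 0.39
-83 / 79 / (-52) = 83 / 4108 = 0.02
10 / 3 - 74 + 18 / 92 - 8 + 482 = 55687 / 138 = 403.53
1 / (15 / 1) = 1 / 15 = 0.07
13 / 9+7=76 / 9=8.44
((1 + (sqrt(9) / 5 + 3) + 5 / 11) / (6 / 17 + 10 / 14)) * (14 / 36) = 115787 / 62865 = 1.84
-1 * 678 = -678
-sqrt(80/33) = -4 *sqrt(165)/33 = -1.56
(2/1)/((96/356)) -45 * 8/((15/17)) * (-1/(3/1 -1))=2537/12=211.42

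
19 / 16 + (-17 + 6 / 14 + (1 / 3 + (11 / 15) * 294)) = 336923 / 1680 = 200.55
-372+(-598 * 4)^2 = 5721292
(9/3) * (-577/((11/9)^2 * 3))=-46737/121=-386.26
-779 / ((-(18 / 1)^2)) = 779 / 324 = 2.40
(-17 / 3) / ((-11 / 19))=323 / 33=9.79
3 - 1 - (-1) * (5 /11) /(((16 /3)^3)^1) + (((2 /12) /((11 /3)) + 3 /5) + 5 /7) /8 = 3426677 /1576960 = 2.17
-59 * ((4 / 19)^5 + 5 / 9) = -730992949 / 22284891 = -32.80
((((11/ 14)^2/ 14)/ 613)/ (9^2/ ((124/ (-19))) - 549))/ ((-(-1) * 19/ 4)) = -7502/ 278106425415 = -0.00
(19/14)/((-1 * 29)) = -19/406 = -0.05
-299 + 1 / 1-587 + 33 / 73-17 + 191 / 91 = -5975040 / 6643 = -899.45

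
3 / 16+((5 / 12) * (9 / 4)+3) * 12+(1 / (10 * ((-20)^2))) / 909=47.44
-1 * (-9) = 9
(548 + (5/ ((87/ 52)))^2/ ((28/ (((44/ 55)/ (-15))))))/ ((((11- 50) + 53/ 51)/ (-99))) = 370180729/ 259028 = 1429.11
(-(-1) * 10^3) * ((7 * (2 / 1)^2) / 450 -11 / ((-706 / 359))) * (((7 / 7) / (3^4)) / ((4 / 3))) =4492045 / 85779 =52.37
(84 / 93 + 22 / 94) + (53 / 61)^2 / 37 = 232223502 / 200595389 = 1.16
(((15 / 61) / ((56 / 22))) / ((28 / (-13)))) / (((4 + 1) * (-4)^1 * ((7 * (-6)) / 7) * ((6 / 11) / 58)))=-45617 / 1147776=-0.04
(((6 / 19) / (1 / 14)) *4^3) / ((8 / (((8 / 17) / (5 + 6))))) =5376 / 3553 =1.51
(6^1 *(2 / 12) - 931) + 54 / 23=-21336 / 23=-927.65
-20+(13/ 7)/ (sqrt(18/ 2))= -407/ 21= -19.38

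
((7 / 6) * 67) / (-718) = -469 / 4308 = -0.11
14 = 14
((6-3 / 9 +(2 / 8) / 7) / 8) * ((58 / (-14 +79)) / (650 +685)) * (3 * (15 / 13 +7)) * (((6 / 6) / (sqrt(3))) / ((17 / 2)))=736223 * sqrt(3) / 1610891100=0.00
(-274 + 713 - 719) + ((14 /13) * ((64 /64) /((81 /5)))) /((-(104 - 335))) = -280.00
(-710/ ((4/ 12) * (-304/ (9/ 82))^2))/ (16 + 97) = -86265/ 35109392896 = -0.00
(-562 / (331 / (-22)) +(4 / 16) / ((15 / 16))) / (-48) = -11674 / 14895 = -0.78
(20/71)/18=10/639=0.02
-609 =-609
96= 96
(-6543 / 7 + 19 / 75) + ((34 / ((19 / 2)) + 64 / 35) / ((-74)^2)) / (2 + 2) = -51043140563 / 54623100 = -934.46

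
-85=-85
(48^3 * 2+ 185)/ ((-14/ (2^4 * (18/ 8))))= -3984642/ 7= -569234.57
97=97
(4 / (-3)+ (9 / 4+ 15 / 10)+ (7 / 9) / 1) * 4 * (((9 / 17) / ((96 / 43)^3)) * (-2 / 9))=-9143305 / 67682304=-0.14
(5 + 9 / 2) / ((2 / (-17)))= -323 / 4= -80.75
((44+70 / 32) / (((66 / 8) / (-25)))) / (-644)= 18475 / 85008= 0.22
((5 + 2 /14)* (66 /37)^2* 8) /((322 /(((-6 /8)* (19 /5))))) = -8938512 /7714315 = -1.16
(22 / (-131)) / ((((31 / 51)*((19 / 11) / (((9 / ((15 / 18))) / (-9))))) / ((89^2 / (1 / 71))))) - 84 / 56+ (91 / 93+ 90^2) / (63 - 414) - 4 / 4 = 87686068454527 / 812484270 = 107923.40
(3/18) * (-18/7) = -3/7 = -0.43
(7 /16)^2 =49 /256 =0.19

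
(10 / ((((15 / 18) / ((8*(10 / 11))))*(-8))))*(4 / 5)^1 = -96 / 11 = -8.73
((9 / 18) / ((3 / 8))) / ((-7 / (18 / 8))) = -3 / 7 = -0.43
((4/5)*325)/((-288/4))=-65/18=-3.61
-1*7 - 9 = -16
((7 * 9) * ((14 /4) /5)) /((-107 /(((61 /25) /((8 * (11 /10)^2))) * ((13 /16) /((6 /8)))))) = -116571 /1035760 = -0.11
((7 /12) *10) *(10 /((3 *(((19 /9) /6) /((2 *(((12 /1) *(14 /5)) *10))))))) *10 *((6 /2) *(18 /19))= 381024000 /361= 1055468.14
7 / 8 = 0.88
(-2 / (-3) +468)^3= 102941904.30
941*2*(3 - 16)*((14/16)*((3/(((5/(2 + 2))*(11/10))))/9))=-171262/33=-5189.76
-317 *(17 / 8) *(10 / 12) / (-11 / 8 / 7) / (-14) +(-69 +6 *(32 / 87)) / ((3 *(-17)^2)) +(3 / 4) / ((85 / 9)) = -564558551 / 2765730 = -204.13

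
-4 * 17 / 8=-17 / 2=-8.50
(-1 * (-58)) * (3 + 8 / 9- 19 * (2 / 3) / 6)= 928 / 9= 103.11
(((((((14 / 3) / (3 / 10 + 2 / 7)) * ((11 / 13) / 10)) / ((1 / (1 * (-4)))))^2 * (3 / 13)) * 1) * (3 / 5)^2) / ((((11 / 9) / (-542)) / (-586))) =14495242519296 / 92328925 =156995.68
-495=-495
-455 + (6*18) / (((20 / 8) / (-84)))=-20419 / 5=-4083.80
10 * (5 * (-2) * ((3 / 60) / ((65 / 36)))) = -36 / 13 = -2.77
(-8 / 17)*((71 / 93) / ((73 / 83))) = -47144 / 115413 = -0.41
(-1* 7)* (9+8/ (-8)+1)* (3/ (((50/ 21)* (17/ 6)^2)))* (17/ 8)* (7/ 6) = -83349/ 3400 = -24.51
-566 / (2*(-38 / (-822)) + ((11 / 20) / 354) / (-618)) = -339280368480 / 55420733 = -6121.90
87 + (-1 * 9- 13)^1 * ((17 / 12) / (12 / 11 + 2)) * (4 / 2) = 401 / 6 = 66.83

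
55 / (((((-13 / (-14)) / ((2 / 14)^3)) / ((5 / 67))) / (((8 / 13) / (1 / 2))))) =8800 / 554827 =0.02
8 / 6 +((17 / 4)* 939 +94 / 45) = 718951 / 180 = 3994.17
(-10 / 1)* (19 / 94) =-95 / 47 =-2.02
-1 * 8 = -8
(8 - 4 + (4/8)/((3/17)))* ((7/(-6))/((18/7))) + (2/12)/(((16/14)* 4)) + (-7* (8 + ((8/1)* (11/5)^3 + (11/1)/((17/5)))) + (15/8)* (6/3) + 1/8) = -7426148983/11016000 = -674.12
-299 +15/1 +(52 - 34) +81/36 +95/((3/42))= 4265/4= 1066.25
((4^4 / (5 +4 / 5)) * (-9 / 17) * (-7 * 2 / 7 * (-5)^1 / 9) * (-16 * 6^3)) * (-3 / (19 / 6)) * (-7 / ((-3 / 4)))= -7431782400 / 9367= -793400.49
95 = 95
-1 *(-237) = 237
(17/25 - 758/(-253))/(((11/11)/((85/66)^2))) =6.10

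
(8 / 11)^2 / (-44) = -16 / 1331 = -0.01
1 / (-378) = -1 / 378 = -0.00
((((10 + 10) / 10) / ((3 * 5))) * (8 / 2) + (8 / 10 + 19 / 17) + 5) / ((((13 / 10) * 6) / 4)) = 3.82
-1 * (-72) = 72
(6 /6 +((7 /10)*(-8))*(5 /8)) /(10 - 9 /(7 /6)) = -35 /32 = -1.09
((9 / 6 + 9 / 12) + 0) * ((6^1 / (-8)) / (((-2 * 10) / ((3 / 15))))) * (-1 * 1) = -27 / 1600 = -0.02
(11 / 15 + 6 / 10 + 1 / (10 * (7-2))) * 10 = 203 / 15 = 13.53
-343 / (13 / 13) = -343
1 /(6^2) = 1 /36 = 0.03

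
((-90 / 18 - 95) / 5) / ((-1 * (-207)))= -20 / 207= -0.10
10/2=5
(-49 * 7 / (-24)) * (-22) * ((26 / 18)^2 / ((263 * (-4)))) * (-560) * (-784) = 17496759280 / 63909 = 273776.14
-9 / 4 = -2.25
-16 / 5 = -3.20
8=8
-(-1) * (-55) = -55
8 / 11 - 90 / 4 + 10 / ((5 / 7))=-171 / 22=-7.77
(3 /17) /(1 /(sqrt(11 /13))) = 0.16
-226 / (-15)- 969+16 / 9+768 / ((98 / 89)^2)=-34438207 / 108045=-318.74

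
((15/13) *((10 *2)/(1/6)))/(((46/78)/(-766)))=-179843.48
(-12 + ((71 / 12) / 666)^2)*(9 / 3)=-36.00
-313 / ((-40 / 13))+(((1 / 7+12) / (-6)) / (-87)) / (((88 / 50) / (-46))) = 81285943 / 803880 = 101.12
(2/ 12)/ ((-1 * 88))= -1/ 528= -0.00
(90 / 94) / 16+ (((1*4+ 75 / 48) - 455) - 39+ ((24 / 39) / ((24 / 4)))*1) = -3580033 / 7332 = -488.28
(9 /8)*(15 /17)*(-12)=-405 /34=-11.91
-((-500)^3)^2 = -15625000000000000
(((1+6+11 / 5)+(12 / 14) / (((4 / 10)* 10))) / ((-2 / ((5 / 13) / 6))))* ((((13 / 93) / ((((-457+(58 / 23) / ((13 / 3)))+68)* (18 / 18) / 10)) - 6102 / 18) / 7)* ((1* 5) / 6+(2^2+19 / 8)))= 417435498296483 / 3962921481792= 105.34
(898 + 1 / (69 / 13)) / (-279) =-61975 / 19251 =-3.22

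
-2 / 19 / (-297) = 2 / 5643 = 0.00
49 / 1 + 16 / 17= 849 / 17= 49.94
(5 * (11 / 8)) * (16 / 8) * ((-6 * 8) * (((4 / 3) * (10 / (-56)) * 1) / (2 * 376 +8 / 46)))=253 / 1211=0.21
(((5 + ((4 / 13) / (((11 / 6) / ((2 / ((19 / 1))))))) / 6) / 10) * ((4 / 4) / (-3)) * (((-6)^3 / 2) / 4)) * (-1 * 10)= -122337 / 2717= -45.03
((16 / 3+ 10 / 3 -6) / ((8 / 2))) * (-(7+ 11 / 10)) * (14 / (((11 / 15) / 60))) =-68040 / 11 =-6185.45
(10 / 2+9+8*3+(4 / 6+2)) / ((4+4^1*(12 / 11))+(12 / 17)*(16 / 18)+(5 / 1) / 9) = 68442 / 16067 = 4.26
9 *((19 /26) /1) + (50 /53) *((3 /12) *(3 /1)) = 5019 /689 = 7.28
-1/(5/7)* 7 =-49/5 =-9.80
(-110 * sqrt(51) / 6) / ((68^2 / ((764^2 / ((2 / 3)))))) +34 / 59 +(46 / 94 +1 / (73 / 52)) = 359911 / 202429-2006455 * sqrt(51) / 578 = -24788.80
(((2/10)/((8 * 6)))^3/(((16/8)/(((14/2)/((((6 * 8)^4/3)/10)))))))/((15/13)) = 91/73383542784000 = 0.00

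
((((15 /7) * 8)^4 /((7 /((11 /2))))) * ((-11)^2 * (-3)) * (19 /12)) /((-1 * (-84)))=-54624240000 /117649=-464298.38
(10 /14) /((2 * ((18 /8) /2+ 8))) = 20 /511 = 0.04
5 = 5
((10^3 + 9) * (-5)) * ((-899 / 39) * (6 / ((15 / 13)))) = 1814182 / 3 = 604727.33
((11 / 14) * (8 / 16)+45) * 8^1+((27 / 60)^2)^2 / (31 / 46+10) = 363.15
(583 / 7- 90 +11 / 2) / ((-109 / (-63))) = -153 / 218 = -0.70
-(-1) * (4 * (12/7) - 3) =27/7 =3.86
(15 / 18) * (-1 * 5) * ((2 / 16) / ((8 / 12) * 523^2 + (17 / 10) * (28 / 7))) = -125 / 43766272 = -0.00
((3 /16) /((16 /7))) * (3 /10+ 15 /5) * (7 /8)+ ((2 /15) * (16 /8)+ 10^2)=6174937 /61440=100.50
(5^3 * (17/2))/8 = 2125/16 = 132.81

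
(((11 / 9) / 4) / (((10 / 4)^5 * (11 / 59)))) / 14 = 236 / 196875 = 0.00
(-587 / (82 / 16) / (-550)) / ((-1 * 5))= -2348 / 56375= -0.04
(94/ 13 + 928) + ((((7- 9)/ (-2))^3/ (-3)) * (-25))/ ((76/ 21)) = 937.53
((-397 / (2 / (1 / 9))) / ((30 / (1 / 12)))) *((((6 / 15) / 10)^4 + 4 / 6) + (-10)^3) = 464924217559 / 7593750000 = 61.22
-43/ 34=-1.26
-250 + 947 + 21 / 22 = 15355 / 22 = 697.95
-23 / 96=-0.24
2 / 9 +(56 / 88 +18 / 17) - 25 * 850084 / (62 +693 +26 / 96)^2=-78166641438157 / 2211933255147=-35.34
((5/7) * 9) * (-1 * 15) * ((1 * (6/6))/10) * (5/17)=-675/238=-2.84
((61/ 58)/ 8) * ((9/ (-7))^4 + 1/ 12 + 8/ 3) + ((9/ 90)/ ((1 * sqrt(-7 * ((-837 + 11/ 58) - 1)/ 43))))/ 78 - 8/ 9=-6742453/ 40106304 + sqrt(848336594)/ 265317780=-0.17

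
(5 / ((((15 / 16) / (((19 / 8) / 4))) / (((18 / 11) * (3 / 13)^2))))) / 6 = 171 / 3718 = 0.05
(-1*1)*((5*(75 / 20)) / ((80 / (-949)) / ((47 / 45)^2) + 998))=-157225575 / 8367945272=-0.02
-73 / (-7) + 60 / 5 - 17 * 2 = -81 / 7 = -11.57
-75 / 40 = -15 / 8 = -1.88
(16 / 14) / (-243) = -8 / 1701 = -0.00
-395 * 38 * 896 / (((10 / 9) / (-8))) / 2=48416256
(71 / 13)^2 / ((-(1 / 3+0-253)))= 15123 / 128102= 0.12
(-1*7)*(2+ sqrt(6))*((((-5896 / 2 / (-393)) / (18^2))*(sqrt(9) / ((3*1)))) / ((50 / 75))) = -5159*sqrt(6) / 21222-5159 / 10611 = -1.08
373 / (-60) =-373 / 60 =-6.22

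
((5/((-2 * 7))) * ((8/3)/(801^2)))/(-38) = 10/255998799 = 0.00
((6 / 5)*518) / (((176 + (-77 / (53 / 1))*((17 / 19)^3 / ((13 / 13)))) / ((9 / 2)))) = 564920958 / 35334695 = 15.99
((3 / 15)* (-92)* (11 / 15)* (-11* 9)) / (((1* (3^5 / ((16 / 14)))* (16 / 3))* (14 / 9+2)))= 2783 / 8400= 0.33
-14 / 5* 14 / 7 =-28 / 5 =-5.60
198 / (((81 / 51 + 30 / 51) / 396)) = 1332936 / 37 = 36025.30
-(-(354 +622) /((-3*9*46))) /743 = -488 /461403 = -0.00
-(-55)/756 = 0.07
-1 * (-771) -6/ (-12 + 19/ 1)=5391/ 7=770.14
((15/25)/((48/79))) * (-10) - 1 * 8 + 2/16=-71/4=-17.75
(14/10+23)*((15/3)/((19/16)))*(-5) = -9760/19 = -513.68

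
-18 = -18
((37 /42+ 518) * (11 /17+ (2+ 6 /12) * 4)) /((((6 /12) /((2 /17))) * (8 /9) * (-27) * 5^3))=-3944533 /9103500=-0.43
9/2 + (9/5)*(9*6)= 1017/10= 101.70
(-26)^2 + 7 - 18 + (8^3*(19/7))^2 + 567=94694352/49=1932537.80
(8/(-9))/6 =-4/27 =-0.15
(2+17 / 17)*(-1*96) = -288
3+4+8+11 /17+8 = 23.65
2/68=1/34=0.03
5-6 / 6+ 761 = 765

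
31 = 31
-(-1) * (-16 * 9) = -144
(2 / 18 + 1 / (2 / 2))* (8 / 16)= 0.56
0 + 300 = 300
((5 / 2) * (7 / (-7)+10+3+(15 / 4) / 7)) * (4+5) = 15795 / 56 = 282.05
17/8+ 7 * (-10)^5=-5599983/8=-699997.88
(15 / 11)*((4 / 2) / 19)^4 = 240 / 1433531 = 0.00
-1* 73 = -73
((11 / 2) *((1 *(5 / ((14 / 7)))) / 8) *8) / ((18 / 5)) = 275 / 72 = 3.82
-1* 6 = -6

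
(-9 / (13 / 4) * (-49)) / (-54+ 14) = -441 / 130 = -3.39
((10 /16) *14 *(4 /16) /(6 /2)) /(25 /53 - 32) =-1855 /80208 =-0.02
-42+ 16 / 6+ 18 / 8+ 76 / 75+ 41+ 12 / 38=5.25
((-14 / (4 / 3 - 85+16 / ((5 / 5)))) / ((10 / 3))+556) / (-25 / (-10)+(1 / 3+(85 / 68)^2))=3870192 / 30595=126.50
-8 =-8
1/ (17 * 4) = 1/ 68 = 0.01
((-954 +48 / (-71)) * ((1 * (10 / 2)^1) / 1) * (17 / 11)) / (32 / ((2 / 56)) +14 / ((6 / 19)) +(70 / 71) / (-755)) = -237267810 / 30243899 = -7.85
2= 2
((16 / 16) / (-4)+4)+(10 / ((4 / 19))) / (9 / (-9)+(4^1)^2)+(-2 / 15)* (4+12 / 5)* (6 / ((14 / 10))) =1369 / 420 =3.26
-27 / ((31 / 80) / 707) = -1527120 / 31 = -49261.94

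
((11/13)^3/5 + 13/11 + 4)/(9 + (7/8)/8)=41010304/70446805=0.58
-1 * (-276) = 276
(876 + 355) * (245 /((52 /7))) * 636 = 25821171.92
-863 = -863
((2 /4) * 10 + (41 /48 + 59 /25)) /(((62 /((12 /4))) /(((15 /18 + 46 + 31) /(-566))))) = -0.05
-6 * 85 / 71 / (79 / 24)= -12240 / 5609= -2.18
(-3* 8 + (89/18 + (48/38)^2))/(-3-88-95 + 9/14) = 158837/1686231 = 0.09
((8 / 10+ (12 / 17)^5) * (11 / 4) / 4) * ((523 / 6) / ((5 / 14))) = 69704953087 / 425957100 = 163.64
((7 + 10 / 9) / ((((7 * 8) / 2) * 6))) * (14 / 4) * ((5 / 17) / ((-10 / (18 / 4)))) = -73 / 3264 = -0.02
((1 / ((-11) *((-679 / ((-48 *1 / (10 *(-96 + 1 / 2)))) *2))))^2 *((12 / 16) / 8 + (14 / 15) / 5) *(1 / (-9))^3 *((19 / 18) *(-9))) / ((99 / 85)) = 217379 / 6119883214181092125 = 0.00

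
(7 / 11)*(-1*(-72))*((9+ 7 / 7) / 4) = 1260 / 11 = 114.55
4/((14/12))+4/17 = 436/119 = 3.66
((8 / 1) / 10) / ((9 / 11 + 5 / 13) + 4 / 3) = 429 / 1360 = 0.32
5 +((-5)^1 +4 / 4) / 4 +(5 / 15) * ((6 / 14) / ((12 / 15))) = 117 / 28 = 4.18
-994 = -994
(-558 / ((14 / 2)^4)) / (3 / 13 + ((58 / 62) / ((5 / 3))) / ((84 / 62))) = -72540 / 201341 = -0.36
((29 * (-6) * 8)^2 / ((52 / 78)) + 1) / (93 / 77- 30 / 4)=-447600538 / 969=-461920.06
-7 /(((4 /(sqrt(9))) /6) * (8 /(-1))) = 63 /16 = 3.94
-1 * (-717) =717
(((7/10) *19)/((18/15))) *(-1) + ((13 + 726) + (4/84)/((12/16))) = 183451/252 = 727.98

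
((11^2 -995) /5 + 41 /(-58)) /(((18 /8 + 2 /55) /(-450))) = 34543.11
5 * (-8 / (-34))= 20 / 17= 1.18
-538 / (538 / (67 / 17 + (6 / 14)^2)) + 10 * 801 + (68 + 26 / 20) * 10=7246163 / 833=8698.88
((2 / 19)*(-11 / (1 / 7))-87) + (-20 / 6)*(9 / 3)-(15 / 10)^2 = -8159 / 76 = -107.36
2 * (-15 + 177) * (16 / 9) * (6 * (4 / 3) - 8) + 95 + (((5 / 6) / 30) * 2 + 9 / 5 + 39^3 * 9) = 48057107 / 90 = 533967.86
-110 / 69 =-1.59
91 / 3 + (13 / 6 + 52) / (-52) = 703 / 24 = 29.29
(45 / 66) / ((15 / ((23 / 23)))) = 1 / 22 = 0.05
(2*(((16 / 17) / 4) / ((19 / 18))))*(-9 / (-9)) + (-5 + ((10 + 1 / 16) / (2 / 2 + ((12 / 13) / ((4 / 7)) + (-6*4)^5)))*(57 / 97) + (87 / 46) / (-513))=-48958224226381297 / 10741477001733216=-4.56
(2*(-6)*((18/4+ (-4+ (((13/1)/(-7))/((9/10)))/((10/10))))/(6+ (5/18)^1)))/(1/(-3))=-7092/791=-8.97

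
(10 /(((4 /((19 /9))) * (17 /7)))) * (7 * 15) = 228.19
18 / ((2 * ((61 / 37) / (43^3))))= 26475831 / 61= 434030.02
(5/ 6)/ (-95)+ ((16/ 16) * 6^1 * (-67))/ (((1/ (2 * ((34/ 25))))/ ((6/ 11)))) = -18698099/ 31350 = -596.43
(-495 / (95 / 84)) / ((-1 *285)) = 2772 / 1805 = 1.54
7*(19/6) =133/6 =22.17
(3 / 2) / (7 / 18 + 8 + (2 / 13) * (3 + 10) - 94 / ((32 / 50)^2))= -1728 / 252407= -0.01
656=656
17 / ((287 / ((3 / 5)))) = 51 / 1435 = 0.04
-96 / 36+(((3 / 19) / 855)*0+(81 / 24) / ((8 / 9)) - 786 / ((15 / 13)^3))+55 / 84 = -509.87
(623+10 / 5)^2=390625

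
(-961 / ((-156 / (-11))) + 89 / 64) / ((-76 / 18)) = 496995 / 31616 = 15.72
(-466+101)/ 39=-365/ 39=-9.36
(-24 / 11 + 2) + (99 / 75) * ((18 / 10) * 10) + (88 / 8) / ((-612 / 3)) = 23.52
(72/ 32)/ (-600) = -3/ 800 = -0.00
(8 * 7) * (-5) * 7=-1960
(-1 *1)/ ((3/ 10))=-10/ 3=-3.33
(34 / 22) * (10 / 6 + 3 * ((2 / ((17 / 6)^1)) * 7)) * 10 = 8410 / 33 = 254.85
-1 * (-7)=7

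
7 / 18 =0.39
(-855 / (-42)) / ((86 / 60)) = 4275 / 301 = 14.20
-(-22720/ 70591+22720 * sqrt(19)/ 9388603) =22720/ 70591 -22720 * sqrt(19)/ 9388603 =0.31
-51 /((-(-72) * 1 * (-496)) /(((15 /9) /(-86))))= -85 /3071232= -0.00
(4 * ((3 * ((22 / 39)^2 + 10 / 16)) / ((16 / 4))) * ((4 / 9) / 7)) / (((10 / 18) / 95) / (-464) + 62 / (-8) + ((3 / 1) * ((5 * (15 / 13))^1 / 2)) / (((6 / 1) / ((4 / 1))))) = -50590616 / 557772033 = -0.09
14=14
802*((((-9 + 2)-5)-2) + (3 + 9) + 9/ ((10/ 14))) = 42506/ 5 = 8501.20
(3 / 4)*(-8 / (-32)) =3 / 16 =0.19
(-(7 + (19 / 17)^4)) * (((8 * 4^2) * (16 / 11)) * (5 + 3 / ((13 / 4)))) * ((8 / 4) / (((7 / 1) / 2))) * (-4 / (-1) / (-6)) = 11714035712 / 3257319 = 3596.22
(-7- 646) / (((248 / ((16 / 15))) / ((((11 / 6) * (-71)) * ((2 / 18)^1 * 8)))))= 4079944 / 12555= 324.97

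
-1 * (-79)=79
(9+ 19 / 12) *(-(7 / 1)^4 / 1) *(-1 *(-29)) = -8842883 / 12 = -736906.92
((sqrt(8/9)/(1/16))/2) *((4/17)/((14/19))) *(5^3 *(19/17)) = 1444000 *sqrt(2)/6069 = 336.48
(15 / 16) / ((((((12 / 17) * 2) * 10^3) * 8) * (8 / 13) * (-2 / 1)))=-221 / 3276800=-0.00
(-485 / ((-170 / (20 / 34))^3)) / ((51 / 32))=0.00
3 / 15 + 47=236 / 5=47.20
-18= -18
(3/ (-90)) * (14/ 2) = -7/ 30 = -0.23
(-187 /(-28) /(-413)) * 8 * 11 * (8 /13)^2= -263296 /488579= -0.54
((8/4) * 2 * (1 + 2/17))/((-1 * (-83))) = 76/1411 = 0.05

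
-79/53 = -1.49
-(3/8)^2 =-9/64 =-0.14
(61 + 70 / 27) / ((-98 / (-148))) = 127058 / 1323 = 96.04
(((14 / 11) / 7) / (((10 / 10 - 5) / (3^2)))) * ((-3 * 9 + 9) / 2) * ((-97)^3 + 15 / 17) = -628374753 / 187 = -3360292.80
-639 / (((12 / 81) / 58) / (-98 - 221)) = 159607503 / 2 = 79803751.50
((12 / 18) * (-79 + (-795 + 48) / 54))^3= -237048.96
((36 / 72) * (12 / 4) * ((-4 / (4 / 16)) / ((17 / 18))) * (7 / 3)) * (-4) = 4032 / 17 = 237.18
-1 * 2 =-2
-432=-432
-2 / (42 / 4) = -4 / 21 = -0.19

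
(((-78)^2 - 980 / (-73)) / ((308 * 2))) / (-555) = -0.02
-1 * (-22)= 22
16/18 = 8/9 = 0.89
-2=-2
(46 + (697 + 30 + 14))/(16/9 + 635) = 7083/5731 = 1.24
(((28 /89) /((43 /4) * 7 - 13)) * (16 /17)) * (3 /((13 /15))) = 26880 /1632527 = 0.02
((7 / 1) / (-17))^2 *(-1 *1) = -49 / 289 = -0.17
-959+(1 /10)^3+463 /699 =-669877301 /699000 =-958.34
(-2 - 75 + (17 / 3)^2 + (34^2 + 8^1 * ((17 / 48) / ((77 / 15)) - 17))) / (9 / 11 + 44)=1352269 / 62118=21.77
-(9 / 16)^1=-9 / 16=-0.56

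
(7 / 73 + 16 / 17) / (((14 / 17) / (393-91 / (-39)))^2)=854858719 / 3577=238987.62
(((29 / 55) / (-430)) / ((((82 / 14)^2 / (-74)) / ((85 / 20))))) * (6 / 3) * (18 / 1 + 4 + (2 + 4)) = 12513326 / 19877825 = 0.63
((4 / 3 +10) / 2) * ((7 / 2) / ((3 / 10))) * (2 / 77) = 170 / 99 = 1.72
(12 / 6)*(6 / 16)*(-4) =-3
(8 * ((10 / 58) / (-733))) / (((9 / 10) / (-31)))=12400 / 191313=0.06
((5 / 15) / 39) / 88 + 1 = 10297 / 10296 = 1.00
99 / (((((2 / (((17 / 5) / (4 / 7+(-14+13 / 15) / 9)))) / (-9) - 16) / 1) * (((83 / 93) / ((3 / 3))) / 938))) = -6526.81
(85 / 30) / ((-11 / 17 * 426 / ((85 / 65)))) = -4913 / 365508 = -0.01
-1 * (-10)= 10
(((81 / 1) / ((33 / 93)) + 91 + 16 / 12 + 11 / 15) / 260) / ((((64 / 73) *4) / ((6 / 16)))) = 3870533 / 29286400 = 0.13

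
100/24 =25/6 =4.17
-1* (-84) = 84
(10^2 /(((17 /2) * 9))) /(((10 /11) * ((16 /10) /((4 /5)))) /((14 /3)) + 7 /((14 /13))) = 30800 /162333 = 0.19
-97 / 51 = -1.90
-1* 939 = -939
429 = 429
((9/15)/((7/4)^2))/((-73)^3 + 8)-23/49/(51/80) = -3578885248/4860667455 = -0.74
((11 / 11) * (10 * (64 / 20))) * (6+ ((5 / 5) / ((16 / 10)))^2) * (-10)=-2045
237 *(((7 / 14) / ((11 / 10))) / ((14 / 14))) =1185 / 11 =107.73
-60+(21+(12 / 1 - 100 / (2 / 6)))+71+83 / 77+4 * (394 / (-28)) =-23963 / 77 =-311.21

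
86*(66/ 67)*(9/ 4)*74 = 945054/ 67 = 14105.28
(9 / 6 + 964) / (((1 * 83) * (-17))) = -1931 / 2822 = -0.68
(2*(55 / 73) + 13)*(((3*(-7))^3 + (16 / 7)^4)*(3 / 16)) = -70434487125 / 2804368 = -25115.99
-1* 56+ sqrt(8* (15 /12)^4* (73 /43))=-56+ 25* sqrt(6278) /344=-50.24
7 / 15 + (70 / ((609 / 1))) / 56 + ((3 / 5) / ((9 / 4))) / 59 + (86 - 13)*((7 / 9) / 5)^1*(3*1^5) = 8273689 / 239540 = 34.54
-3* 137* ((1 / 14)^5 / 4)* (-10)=2055 / 1075648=0.00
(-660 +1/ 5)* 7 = -23093/ 5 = -4618.60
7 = 7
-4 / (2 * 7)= -2 / 7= -0.29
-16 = -16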